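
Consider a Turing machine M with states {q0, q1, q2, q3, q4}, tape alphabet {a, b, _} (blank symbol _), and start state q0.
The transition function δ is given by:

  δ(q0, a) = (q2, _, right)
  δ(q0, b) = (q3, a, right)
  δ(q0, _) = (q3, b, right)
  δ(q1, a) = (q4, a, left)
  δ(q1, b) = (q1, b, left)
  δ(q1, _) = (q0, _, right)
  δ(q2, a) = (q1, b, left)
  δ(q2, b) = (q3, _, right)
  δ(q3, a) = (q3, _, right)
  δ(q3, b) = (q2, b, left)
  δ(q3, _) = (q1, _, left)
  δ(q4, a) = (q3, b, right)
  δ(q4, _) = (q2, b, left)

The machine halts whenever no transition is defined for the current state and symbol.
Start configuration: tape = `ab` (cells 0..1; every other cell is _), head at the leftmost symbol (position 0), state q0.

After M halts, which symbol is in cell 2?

a

state=q0 head=0 tape=[a]b__   (q0,a)→(q2,_,right)
state=q2 head=1 tape=_[b]__   (q2,b)→(q3,_,right)
state=q3 head=2 tape=__[_]_   (q3,_)→(q1,_,left)
state=q1 head=1 tape=_[_]__   (q1,_)→(q0,_,right)
state=q0 head=2 tape=__[_]_   (q0,_)→(q3,b,right)
state=q3 head=3 tape=__b[_]   (q3,_)→(q1,_,left)
state=q1 head=2 tape=__[b]_   (q1,b)→(q1,b,left)
state=q1 head=1 tape=_[_]b_   (q1,_)→(q0,_,right)
state=q0 head=2 tape=__[b]_   (q0,b)→(q3,a,right)
state=q3 head=3 tape=__a[_]   (q3,_)→(q1,_,left)
state=q1 head=2 tape=__[a]_   (q1,a)→(q4,a,left)
state=q4 head=1 tape=_[_]a_   (q4,_)→(q2,b,left)
state=q2 head=0 tape=[_]ba_
Cell 2 holds a when M halts.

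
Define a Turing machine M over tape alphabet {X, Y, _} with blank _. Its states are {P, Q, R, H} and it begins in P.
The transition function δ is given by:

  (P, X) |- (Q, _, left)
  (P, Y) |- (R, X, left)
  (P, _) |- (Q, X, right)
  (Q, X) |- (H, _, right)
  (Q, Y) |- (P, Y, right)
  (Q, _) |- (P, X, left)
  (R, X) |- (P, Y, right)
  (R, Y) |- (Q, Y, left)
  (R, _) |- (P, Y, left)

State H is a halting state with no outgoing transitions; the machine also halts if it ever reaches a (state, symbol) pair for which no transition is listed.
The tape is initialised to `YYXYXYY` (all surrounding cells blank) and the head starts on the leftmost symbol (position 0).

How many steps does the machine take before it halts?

state=P head=0 tape=__[Y]YXYXYY   (P,Y)→(R,X,left)
state=R head=-1 tape=_[_]XYXYXYY   (R,_)→(P,Y,left)
state=P head=-2 tape=[_]YXYXYXYY   (P,_)→(Q,X,right)
state=Q head=-1 tape=X[Y]XYXYXYY   (Q,Y)→(P,Y,right)
state=P head=0 tape=XY[X]YXYXYY   (P,X)→(Q,_,left)
state=Q head=-1 tape=X[Y]_YXYXYY   (Q,Y)→(P,Y,right)
state=P head=0 tape=XY[_]YXYXYY   (P,_)→(Q,X,right)
state=Q head=1 tape=XYX[Y]XYXYY   (Q,Y)→(P,Y,right)
state=P head=2 tape=XYXY[X]YXYY   (P,X)→(Q,_,left)
state=Q head=1 tape=XYX[Y]_YXYY   (Q,Y)→(P,Y,right)
state=P head=2 tape=XYXY[_]YXYY   (P,_)→(Q,X,right)
state=Q head=3 tape=XYXYX[Y]XYY   (Q,Y)→(P,Y,right)
state=P head=4 tape=XYXYXY[X]YY   (P,X)→(Q,_,left)
state=Q head=3 tape=XYXYX[Y]_YY   (Q,Y)→(P,Y,right)
state=P head=4 tape=XYXYXY[_]YY   (P,_)→(Q,X,right)
state=Q head=5 tape=XYXYXYX[Y]Y   (Q,Y)→(P,Y,right)
state=P head=6 tape=XYXYXYXY[Y]   (P,Y)→(R,X,left)
state=R head=5 tape=XYXYXYX[Y]X   (R,Y)→(Q,Y,left)
state=Q head=4 tape=XYXYXY[X]YX   (Q,X)→(H,_,right)
state=H head=5 tape=XYXYXY_[Y]X
M halts after 19 transitions.

19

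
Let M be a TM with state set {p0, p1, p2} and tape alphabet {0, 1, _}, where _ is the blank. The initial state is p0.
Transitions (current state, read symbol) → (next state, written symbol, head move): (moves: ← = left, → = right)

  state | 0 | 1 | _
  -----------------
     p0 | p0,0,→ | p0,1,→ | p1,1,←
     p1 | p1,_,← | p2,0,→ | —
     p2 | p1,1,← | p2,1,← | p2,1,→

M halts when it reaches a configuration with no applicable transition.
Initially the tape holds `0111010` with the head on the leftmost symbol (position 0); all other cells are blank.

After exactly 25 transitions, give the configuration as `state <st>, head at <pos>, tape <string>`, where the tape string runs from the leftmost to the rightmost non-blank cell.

state p2, head at 1, tape 00111111

p0 | [0]111010_   read 0 → write 0, move →, go to p0
p0 | 0[1]11010_   read 1 → write 1, move →, go to p0
p0 | 01[1]1010_   read 1 → write 1, move →, go to p0
p0 | 011[1]010_   read 1 → write 1, move →, go to p0
p0 | 0111[0]10_   read 0 → write 0, move →, go to p0
p0 | 01110[1]0_   read 1 → write 1, move →, go to p0
p0 | 011101[0]_   read 0 → write 0, move →, go to p0
p0 | 0111010[_]   read _ → write 1, move ←, go to p1
p1 | 011101[0]1   read 0 → write _, move ←, go to p1
p1 | 01110[1]_1   read 1 → write 0, move →, go to p2
p2 | 011100[_]1   read _ → write 1, move →, go to p2
p2 | 0111001[1]   read 1 → write 1, move ←, go to p2
p2 | 011100[1]1   read 1 → write 1, move ←, go to p2
p2 | 01110[0]11   read 0 → write 1, move ←, go to p1
p1 | 0111[0]111   read 0 → write _, move ←, go to p1
p1 | 011[1]_111   read 1 → write 0, move →, go to p2
p2 | 0110[_]111   read _ → write 1, move →, go to p2
p2 | 01101[1]11   read 1 → write 1, move ←, go to p2
p2 | 0110[1]111   read 1 → write 1, move ←, go to p2
p2 | 011[0]1111   read 0 → write 1, move ←, go to p1
p1 | 01[1]11111   read 1 → write 0, move →, go to p2
p2 | 010[1]1111   read 1 → write 1, move ←, go to p2
p2 | 01[0]11111   read 0 → write 1, move ←, go to p1
p1 | 0[1]111111   read 1 → write 0, move →, go to p2
p2 | 00[1]11111   read 1 → write 1, move ←, go to p2
p2 | 0[0]111111
After 25 steps: state p2, head at 1, tape 00111111.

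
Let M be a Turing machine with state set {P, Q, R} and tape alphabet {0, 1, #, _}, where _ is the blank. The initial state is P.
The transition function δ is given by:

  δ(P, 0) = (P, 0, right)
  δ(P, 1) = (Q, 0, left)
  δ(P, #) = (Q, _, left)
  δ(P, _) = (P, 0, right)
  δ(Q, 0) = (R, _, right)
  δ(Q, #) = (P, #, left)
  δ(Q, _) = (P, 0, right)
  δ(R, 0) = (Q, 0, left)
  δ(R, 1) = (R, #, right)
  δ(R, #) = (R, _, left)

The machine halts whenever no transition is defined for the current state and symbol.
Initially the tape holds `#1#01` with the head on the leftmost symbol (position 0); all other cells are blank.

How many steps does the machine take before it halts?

state=P head=0 tape=_[#]1#01   (P,#)→(Q,_,left)
state=Q head=-1 tape=[_]_1#01   (Q,_)→(P,0,right)
state=P head=0 tape=0[_]1#01   (P,_)→(P,0,right)
state=P head=1 tape=00[1]#01   (P,1)→(Q,0,left)
state=Q head=0 tape=0[0]0#01   (Q,0)→(R,_,right)
state=R head=1 tape=0_[0]#01   (R,0)→(Q,0,left)
state=Q head=0 tape=0[_]0#01   (Q,_)→(P,0,right)
state=P head=1 tape=00[0]#01   (P,0)→(P,0,right)
state=P head=2 tape=000[#]01   (P,#)→(Q,_,left)
state=Q head=1 tape=00[0]_01   (Q,0)→(R,_,right)
state=R head=2 tape=00_[_]01
M halts after 10 transitions.

10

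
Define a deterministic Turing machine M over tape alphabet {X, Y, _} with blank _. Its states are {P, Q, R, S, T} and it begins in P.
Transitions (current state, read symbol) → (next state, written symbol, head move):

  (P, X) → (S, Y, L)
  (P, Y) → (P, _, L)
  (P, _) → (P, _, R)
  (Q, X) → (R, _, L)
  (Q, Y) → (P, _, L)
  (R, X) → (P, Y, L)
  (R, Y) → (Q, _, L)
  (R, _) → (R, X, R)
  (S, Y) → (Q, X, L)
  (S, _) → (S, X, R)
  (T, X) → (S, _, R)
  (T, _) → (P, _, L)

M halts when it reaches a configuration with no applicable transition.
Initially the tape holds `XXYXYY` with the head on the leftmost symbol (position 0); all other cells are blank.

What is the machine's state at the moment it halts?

S

P | __[X]XYXYY   read X → write Y, move L, go to S
S | _[_]YXYXYY   read _ → write X, move R, go to S
S | _X[Y]XYXYY   read Y → write X, move L, go to Q
Q | _[X]XXYXYY   read X → write _, move L, go to R
R | [_]_XXYXYY   read _ → write X, move R, go to R
R | X[_]XXYXYY   read _ → write X, move R, go to R
R | XX[X]XYXYY   read X → write Y, move L, go to P
P | X[X]YXYXYY   read X → write Y, move L, go to S
S | [X]YYXYXYY
No transition is defined for (S, X); M halts in state S.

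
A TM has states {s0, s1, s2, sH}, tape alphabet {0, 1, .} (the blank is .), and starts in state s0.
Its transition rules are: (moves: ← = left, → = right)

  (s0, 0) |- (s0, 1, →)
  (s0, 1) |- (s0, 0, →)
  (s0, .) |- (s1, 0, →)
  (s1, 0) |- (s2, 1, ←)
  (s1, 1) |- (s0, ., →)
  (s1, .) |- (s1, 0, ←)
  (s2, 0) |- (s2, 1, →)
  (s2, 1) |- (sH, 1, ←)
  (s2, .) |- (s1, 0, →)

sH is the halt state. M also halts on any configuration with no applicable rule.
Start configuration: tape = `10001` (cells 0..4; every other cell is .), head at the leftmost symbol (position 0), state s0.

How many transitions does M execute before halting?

10

s0 | [1]0001..   read 1 → write 0, move →, go to s0
s0 | 0[0]001..   read 0 → write 1, move →, go to s0
s0 | 01[0]01..   read 0 → write 1, move →, go to s0
s0 | 011[0]1..   read 0 → write 1, move →, go to s0
s0 | 0111[1]..   read 1 → write 0, move →, go to s0
s0 | 01110[.].   read . → write 0, move →, go to s1
s1 | 011100[.]   read . → write 0, move ←, go to s1
s1 | 01110[0]0   read 0 → write 1, move ←, go to s2
s2 | 0111[0]10   read 0 → write 1, move →, go to s2
s2 | 01111[1]0   read 1 → write 1, move ←, go to sH
sH | 0111[1]10
M halts after 10 transitions.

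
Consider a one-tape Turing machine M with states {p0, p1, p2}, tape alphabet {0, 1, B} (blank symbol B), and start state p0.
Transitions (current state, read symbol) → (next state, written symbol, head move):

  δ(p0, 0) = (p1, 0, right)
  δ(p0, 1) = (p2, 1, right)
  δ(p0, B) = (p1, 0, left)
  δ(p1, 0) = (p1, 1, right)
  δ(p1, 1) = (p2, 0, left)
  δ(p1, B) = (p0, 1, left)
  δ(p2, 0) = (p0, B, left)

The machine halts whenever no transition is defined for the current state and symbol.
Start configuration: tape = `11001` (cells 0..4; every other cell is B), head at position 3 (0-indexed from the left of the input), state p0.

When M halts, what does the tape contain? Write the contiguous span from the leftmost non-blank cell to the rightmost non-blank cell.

11B00

p0 | 110[0]1   read 0 → write 0, move right, go to p1
p1 | 1100[1]   read 1 → write 0, move left, go to p2
p2 | 110[0]0   read 0 → write B, move left, go to p0
p0 | 11[0]B0   read 0 → write 0, move right, go to p1
p1 | 110[B]0   read B → write 1, move left, go to p0
p0 | 11[0]10   read 0 → write 0, move right, go to p1
p1 | 110[1]0   read 1 → write 0, move left, go to p2
p2 | 11[0]00   read 0 → write B, move left, go to p0
p0 | 1[1]B00   read 1 → write 1, move right, go to p2
p2 | 11[B]00
The non-blank tape span at halt is 11B00.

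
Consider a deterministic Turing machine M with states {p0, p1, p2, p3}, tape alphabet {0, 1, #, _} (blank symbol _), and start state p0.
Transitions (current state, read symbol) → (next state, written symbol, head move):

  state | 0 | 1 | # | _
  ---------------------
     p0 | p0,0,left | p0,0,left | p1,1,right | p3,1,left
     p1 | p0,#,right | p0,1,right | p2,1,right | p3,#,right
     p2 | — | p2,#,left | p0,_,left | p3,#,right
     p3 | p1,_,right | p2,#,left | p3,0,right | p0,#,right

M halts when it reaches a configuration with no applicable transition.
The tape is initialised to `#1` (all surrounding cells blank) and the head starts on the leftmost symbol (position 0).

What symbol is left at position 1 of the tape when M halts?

state=p0 head=0 tape=_[#]1_   (p0,#)→(p1,1,right)
state=p1 head=1 tape=_1[1]_   (p1,1)→(p0,1,right)
state=p0 head=2 tape=_11[_]   (p0,_)→(p3,1,left)
state=p3 head=1 tape=_1[1]1   (p3,1)→(p2,#,left)
state=p2 head=0 tape=_[1]#1   (p2,1)→(p2,#,left)
state=p2 head=-1 tape=[_]##1   (p2,_)→(p3,#,right)
state=p3 head=0 tape=#[#]#1   (p3,#)→(p3,0,right)
state=p3 head=1 tape=#0[#]1   (p3,#)→(p3,0,right)
state=p3 head=2 tape=#00[1]   (p3,1)→(p2,#,left)
state=p2 head=1 tape=#0[0]#
Cell 1 holds 0 when M halts.

0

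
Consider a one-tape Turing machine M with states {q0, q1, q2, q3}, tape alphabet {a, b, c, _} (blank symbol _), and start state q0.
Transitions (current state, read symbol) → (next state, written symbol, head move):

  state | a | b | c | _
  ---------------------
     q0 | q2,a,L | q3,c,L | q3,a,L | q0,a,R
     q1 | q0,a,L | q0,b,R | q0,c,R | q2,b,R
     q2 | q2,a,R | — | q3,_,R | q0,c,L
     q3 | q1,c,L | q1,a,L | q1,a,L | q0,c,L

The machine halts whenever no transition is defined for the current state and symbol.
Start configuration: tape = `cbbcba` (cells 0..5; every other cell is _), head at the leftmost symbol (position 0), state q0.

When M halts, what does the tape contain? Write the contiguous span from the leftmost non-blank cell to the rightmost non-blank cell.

q0 | ___[c]bbcba   read c → write a, move L, go to q3
q3 | __[_]abbcba   read _ → write c, move L, go to q0
q0 | _[_]cabbcba   read _ → write a, move R, go to q0
q0 | _a[c]abbcba   read c → write a, move L, go to q3
q3 | _[a]aabbcba   read a → write c, move L, go to q1
q1 | [_]caabbcba   read _ → write b, move R, go to q2
q2 | b[c]aabbcba   read c → write _, move R, go to q3
q3 | b_[a]abbcba   read a → write c, move L, go to q1
q1 | b[_]cabbcba   read _ → write b, move R, go to q2
q2 | bb[c]abbcba   read c → write _, move R, go to q3
q3 | bb_[a]bbcba   read a → write c, move L, go to q1
q1 | bb[_]cbbcba   read _ → write b, move R, go to q2
q2 | bbb[c]bbcba   read c → write _, move R, go to q3
q3 | bbb_[b]bcba   read b → write a, move L, go to q1
q1 | bbb[_]abcba   read _ → write b, move R, go to q2
q2 | bbbb[a]bcba   read a → write a, move R, go to q2
q2 | bbbba[b]cba
The non-blank tape span at halt is bbbbabcba.

bbbbabcba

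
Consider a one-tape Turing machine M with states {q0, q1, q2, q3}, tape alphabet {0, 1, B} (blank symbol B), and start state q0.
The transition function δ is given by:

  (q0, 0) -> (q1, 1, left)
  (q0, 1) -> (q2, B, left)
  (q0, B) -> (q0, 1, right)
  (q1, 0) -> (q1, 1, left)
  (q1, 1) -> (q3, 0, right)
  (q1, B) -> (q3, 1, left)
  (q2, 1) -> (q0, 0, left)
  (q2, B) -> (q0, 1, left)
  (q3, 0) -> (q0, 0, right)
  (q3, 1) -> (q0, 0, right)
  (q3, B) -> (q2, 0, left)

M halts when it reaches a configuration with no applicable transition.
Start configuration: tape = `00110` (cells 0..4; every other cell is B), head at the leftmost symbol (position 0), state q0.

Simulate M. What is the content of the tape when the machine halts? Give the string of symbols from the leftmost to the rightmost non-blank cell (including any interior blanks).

q0 | BBBBB[0]0110   read 0 → write 1, move left, go to q1
q1 | BBBB[B]10110   read B → write 1, move left, go to q3
q3 | BBB[B]110110   read B → write 0, move left, go to q2
q2 | BB[B]0110110   read B → write 1, move left, go to q0
q0 | B[B]10110110   read B → write 1, move right, go to q0
q0 | B1[1]0110110   read 1 → write B, move left, go to q2
q2 | B[1]B0110110   read 1 → write 0, move left, go to q0
q0 | [B]0B0110110   read B → write 1, move right, go to q0
q0 | 1[0]B0110110   read 0 → write 1, move left, go to q1
q1 | [1]1B0110110   read 1 → write 0, move right, go to q3
q3 | 0[1]B0110110   read 1 → write 0, move right, go to q0
q0 | 00[B]0110110   read B → write 1, move right, go to q0
q0 | 001[0]110110   read 0 → write 1, move left, go to q1
q1 | 00[1]1110110   read 1 → write 0, move right, go to q3
q3 | 000[1]110110   read 1 → write 0, move right, go to q0
q0 | 0000[1]10110   read 1 → write B, move left, go to q2
q2 | 000[0]B10110
The non-blank tape span at halt is 0000B10110.

0000B10110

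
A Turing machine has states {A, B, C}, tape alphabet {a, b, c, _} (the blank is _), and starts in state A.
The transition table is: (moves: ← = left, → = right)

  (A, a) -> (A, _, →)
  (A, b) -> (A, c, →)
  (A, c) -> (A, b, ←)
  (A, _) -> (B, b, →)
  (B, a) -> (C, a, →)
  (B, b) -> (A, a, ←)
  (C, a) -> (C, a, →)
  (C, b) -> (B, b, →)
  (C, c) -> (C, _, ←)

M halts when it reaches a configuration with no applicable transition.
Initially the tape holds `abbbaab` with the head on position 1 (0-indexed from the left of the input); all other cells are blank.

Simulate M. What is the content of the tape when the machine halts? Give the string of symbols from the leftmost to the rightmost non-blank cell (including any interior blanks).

accc__cb

A | a[b]bbaab__   read b → write c, move →, go to A
A | ac[b]baab__   read b → write c, move →, go to A
A | acc[b]aab__   read b → write c, move →, go to A
A | accc[a]ab__   read a → write _, move →, go to A
A | accc_[a]b__   read a → write _, move →, go to A
A | accc__[b]__   read b → write c, move →, go to A
A | accc__c[_]_   read _ → write b, move →, go to B
B | accc__cb[_]
The non-blank tape span at halt is accc__cb.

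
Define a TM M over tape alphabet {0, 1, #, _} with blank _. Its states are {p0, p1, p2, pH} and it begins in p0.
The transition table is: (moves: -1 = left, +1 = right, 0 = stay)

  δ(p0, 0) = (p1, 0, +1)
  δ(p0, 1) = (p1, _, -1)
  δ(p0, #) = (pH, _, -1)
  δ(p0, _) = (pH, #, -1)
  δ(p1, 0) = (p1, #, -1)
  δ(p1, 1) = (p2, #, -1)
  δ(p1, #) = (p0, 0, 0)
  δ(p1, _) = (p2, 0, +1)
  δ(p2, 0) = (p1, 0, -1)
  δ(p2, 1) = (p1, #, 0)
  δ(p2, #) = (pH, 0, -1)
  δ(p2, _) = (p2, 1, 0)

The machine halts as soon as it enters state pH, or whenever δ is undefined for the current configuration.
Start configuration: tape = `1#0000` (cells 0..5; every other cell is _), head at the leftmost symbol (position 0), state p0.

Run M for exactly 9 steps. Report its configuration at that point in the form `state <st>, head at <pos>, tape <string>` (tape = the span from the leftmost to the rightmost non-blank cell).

state p1, head at 1, tape 000#000

p0 | _[1]#0000   read 1 → write _, move -1, go to p1
p1 | [_]_#0000   read _ → write 0, move +1, go to p2
p2 | 0[_]#0000   read _ → write 1, move 0, go to p2
p2 | 0[1]#0000   read 1 → write #, move 0, go to p1
p1 | 0[#]#0000   read # → write 0, move 0, go to p0
p0 | 0[0]#0000   read 0 → write 0, move +1, go to p1
p1 | 00[#]0000   read # → write 0, move 0, go to p0
p0 | 00[0]0000   read 0 → write 0, move +1, go to p1
p1 | 000[0]000   read 0 → write #, move -1, go to p1
p1 | 00[0]#000
After 9 steps: state p1, head at 1, tape 000#000.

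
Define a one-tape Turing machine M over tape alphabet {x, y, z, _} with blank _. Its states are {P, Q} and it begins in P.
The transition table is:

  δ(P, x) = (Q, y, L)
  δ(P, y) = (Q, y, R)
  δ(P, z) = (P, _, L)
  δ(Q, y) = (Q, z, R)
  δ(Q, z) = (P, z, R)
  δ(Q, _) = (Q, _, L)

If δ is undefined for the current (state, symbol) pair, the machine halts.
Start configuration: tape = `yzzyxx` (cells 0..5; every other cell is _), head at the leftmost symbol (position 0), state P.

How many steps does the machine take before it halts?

state=P head=0 tape=[y]zzyxx   (P,y)→(Q,y,R)
state=Q head=1 tape=y[z]zyxx   (Q,z)→(P,z,R)
state=P head=2 tape=yz[z]yxx   (P,z)→(P,_,L)
state=P head=1 tape=y[z]_yxx   (P,z)→(P,_,L)
state=P head=0 tape=[y]__yxx   (P,y)→(Q,y,R)
state=Q head=1 tape=y[_]_yxx   (Q,_)→(Q,_,L)
state=Q head=0 tape=[y]__yxx   (Q,y)→(Q,z,R)
state=Q head=1 tape=z[_]_yxx   (Q,_)→(Q,_,L)
state=Q head=0 tape=[z]__yxx   (Q,z)→(P,z,R)
state=P head=1 tape=z[_]_yxx
M halts after 9 transitions.

9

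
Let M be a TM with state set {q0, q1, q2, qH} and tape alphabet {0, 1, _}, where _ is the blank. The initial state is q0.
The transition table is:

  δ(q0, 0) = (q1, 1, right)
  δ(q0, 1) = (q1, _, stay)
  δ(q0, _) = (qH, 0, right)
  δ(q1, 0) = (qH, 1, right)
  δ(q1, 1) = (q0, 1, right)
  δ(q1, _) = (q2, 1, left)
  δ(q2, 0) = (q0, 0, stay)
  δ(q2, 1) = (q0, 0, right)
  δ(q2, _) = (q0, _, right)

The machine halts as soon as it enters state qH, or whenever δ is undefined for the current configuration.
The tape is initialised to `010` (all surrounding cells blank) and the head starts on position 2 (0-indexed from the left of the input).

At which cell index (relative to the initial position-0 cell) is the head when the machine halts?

5

q0 | 01[0]___   read 0 → write 1, move right, go to q1
q1 | 011[_]__   read _ → write 1, move left, go to q2
q2 | 01[1]1__   read 1 → write 0, move right, go to q0
q0 | 010[1]__   read 1 → write _, move stay, go to q1
q1 | 010[_]__   read _ → write 1, move left, go to q2
q2 | 01[0]1__   read 0 → write 0, move stay, go to q0
q0 | 01[0]1__   read 0 → write 1, move right, go to q1
q1 | 011[1]__   read 1 → write 1, move right, go to q0
q0 | 0111[_]_   read _ → write 0, move right, go to qH
qH | 01110[_]
At halt the head is at cell 5.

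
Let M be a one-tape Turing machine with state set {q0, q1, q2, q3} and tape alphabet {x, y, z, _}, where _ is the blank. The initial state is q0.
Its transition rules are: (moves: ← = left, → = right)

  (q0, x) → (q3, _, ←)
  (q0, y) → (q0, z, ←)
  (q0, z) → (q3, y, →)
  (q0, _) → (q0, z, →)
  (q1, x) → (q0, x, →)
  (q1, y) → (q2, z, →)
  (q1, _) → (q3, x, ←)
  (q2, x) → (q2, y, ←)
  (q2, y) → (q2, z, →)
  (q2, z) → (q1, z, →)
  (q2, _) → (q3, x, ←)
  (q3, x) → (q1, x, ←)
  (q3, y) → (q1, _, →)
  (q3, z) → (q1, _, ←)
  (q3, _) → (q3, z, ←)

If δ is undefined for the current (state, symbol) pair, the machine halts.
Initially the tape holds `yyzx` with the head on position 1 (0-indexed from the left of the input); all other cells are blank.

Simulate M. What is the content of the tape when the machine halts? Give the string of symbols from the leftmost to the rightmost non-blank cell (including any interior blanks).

q0 | _y[y]zx   read y → write z, move ←, go to q0
q0 | _[y]zzx   read y → write z, move ←, go to q0
q0 | [_]zzzx   read _ → write z, move →, go to q0
q0 | z[z]zzx   read z → write y, move →, go to q3
q3 | zy[z]zx   read z → write _, move ←, go to q1
q1 | z[y]_zx   read y → write z, move →, go to q2
q2 | zz[_]zx   read _ → write x, move ←, go to q3
q3 | z[z]xzx   read z → write _, move ←, go to q1
q1 | [z]_xzx
The non-blank tape span at halt is z_xzx.

z_xzx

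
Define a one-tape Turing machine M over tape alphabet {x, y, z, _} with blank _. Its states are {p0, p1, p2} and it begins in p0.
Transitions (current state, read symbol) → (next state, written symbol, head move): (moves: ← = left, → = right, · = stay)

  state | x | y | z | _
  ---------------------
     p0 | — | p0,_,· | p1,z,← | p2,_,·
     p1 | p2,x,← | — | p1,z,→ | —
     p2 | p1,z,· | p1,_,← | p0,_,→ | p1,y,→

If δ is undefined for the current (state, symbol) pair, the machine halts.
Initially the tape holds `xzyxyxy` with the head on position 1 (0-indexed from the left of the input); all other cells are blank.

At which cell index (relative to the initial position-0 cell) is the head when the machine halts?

state=p0 head=1 tape=__x[z]yxyxy   (p0,z)→(p1,z,←)
state=p1 head=0 tape=__[x]zyxyxy   (p1,x)→(p2,x,←)
state=p2 head=-1 tape=_[_]xzyxyxy   (p2,_)→(p1,y,→)
state=p1 head=0 tape=_y[x]zyxyxy   (p1,x)→(p2,x,←)
state=p2 head=-1 tape=_[y]xzyxyxy   (p2,y)→(p1,_,←)
state=p1 head=-2 tape=[_]_xzyxyxy
At halt the head is at cell -2.

-2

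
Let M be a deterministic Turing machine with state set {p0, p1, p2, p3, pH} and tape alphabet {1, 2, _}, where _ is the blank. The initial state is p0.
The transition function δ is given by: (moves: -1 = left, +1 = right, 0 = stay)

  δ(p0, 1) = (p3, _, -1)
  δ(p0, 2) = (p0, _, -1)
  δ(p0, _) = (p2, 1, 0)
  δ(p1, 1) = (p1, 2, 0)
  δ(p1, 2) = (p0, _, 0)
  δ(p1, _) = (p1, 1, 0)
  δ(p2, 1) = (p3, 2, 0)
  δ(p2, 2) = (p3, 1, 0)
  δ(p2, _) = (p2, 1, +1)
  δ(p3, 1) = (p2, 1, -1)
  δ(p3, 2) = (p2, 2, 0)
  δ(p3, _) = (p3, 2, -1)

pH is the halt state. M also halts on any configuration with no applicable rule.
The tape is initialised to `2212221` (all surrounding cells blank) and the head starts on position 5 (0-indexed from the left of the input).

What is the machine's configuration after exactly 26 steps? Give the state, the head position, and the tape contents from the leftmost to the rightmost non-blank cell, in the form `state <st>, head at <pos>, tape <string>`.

state p3, head at -2, tape 1111____1

state=p0 head=5 tape=__22122[2]1   (p0,2)→(p0,_,-1)
state=p0 head=4 tape=__2212[2]_1   (p0,2)→(p0,_,-1)
state=p0 head=3 tape=__221[2]__1   (p0,2)→(p0,_,-1)
state=p0 head=2 tape=__22[1]___1   (p0,1)→(p3,_,-1)
state=p3 head=1 tape=__2[2]____1   (p3,2)→(p2,2,0)
state=p2 head=1 tape=__2[2]____1   (p2,2)→(p3,1,0)
state=p3 head=1 tape=__2[1]____1   (p3,1)→(p2,1,-1)
state=p2 head=0 tape=__[2]1____1   (p2,2)→(p3,1,0)
state=p3 head=0 tape=__[1]1____1   (p3,1)→(p2,1,-1)
state=p2 head=-1 tape=_[_]11____1   (p2,_)→(p2,1,+1)
state=p2 head=0 tape=_1[1]1____1   (p2,1)→(p3,2,0)
state=p3 head=0 tape=_1[2]1____1   (p3,2)→(p2,2,0)
state=p2 head=0 tape=_1[2]1____1   (p2,2)→(p3,1,0)
state=p3 head=0 tape=_1[1]1____1   (p3,1)→(p2,1,-1)
state=p2 head=-1 tape=_[1]11____1   (p2,1)→(p3,2,0)
state=p3 head=-1 tape=_[2]11____1   (p3,2)→(p2,2,0)
state=p2 head=-1 tape=_[2]11____1   (p2,2)→(p3,1,0)
state=p3 head=-1 tape=_[1]11____1   (p3,1)→(p2,1,-1)
state=p2 head=-2 tape=[_]111____1   (p2,_)→(p2,1,+1)
state=p2 head=-1 tape=1[1]11____1   (p2,1)→(p3,2,0)
state=p3 head=-1 tape=1[2]11____1   (p3,2)→(p2,2,0)
state=p2 head=-1 tape=1[2]11____1   (p2,2)→(p3,1,0)
state=p3 head=-1 tape=1[1]11____1   (p3,1)→(p2,1,-1)
state=p2 head=-2 tape=[1]111____1   (p2,1)→(p3,2,0)
state=p3 head=-2 tape=[2]111____1   (p3,2)→(p2,2,0)
state=p2 head=-2 tape=[2]111____1   (p2,2)→(p3,1,0)
state=p3 head=-2 tape=[1]111____1
After 26 steps: state p3, head at -2, tape 1111____1.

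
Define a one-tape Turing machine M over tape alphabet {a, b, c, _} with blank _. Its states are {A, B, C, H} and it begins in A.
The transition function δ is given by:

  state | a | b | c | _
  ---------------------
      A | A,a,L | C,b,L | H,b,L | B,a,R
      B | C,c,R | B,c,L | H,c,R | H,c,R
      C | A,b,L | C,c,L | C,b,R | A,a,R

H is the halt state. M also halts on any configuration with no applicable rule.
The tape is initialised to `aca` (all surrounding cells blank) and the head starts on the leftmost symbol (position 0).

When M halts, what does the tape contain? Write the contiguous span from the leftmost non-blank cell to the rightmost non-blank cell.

A | __[a]ca____   read a → write a, move L, go to A
A | _[_]aca____   read _ → write a, move R, go to B
B | _a[a]ca____   read a → write c, move R, go to C
C | _ac[c]a____   read c → write b, move R, go to C
C | _acb[a]____   read a → write b, move L, go to A
A | _ac[b]b____   read b → write b, move L, go to C
C | _a[c]bb____   read c → write b, move R, go to C
C | _ab[b]b____   read b → write c, move L, go to C
C | _a[b]cb____   read b → write c, move L, go to C
C | _[a]ccb____   read a → write b, move L, go to A
A | [_]bccb____   read _ → write a, move R, go to B
B | a[b]ccb____   read b → write c, move L, go to B
B | [a]cccb____   read a → write c, move R, go to C
C | c[c]ccb____   read c → write b, move R, go to C
C | cb[c]cb____   read c → write b, move R, go to C
C | cbb[c]b____   read c → write b, move R, go to C
C | cbbb[b]____   read b → write c, move L, go to C
C | cbb[b]c____   read b → write c, move L, go to C
C | cb[b]cc____   read b → write c, move L, go to C
C | c[b]ccc____   read b → write c, move L, go to C
C | [c]cccc____   read c → write b, move R, go to C
C | b[c]ccc____   read c → write b, move R, go to C
C | bb[c]cc____   read c → write b, move R, go to C
C | bbb[c]c____   read c → write b, move R, go to C
C | bbbb[c]____   read c → write b, move R, go to C
C | bbbbb[_]___   read _ → write a, move R, go to A
A | bbbbba[_]__   read _ → write a, move R, go to B
B | bbbbbaa[_]_   read _ → write c, move R, go to H
H | bbbbbaac[_]
The non-blank tape span at halt is bbbbbaac.

bbbbbaac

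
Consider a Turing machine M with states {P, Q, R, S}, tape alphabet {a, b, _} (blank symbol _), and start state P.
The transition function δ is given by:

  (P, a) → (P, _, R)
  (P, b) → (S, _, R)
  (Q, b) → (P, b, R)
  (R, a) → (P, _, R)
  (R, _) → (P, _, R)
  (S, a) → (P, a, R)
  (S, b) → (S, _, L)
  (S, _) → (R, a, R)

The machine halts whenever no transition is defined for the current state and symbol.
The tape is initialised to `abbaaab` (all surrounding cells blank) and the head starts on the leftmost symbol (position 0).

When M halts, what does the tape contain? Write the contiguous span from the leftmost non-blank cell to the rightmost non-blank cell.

a_____a

state=P head=0 tape=[a]bbaaab___   (P,a)→(P,_,R)
state=P head=1 tape=_[b]baaab___   (P,b)→(S,_,R)
state=S head=2 tape=__[b]aaab___   (S,b)→(S,_,L)
state=S head=1 tape=_[_]_aaab___   (S,_)→(R,a,R)
state=R head=2 tape=_a[_]aaab___   (R,_)→(P,_,R)
state=P head=3 tape=_a_[a]aab___   (P,a)→(P,_,R)
state=P head=4 tape=_a__[a]ab___   (P,a)→(P,_,R)
state=P head=5 tape=_a___[a]b___   (P,a)→(P,_,R)
state=P head=6 tape=_a____[b]___   (P,b)→(S,_,R)
state=S head=7 tape=_a_____[_]__   (S,_)→(R,a,R)
state=R head=8 tape=_a_____a[_]_   (R,_)→(P,_,R)
state=P head=9 tape=_a_____a_[_]
The non-blank tape span at halt is a_____a.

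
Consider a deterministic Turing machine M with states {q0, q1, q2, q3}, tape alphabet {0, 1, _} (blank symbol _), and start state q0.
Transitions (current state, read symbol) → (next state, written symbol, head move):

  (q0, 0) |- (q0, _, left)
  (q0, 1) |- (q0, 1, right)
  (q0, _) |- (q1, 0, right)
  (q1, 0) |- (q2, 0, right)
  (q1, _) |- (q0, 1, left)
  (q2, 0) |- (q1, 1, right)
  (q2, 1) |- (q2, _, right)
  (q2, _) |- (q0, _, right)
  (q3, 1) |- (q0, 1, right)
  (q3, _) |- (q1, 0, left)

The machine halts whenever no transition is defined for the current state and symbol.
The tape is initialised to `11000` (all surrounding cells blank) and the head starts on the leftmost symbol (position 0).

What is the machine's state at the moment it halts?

state=q0 head=0 tape=[1]1000___   (q0,1)→(q0,1,right)
state=q0 head=1 tape=1[1]000___   (q0,1)→(q0,1,right)
state=q0 head=2 tape=11[0]00___   (q0,0)→(q0,_,left)
state=q0 head=1 tape=1[1]_00___   (q0,1)→(q0,1,right)
state=q0 head=2 tape=11[_]00___   (q0,_)→(q1,0,right)
state=q1 head=3 tape=110[0]0___   (q1,0)→(q2,0,right)
state=q2 head=4 tape=1100[0]___   (q2,0)→(q1,1,right)
state=q1 head=5 tape=11001[_]__   (q1,_)→(q0,1,left)
state=q0 head=4 tape=1100[1]1__   (q0,1)→(q0,1,right)
state=q0 head=5 tape=11001[1]__   (q0,1)→(q0,1,right)
state=q0 head=6 tape=110011[_]_   (q0,_)→(q1,0,right)
state=q1 head=7 tape=1100110[_]   (q1,_)→(q0,1,left)
state=q0 head=6 tape=110011[0]1   (q0,0)→(q0,_,left)
state=q0 head=5 tape=11001[1]_1   (q0,1)→(q0,1,right)
state=q0 head=6 tape=110011[_]1   (q0,_)→(q1,0,right)
state=q1 head=7 tape=1100110[1]
No transition is defined for (q1, 1); M halts in state q1.

q1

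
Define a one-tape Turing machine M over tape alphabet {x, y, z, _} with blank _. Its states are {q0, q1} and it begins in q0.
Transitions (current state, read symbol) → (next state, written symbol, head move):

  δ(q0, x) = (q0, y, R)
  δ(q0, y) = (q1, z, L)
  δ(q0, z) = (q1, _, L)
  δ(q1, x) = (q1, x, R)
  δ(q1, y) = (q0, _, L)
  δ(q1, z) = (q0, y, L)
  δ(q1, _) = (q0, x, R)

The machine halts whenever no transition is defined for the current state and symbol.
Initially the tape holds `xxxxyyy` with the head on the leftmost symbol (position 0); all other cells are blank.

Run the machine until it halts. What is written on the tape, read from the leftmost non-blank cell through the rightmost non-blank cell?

q0 | _[x]xxxyyy   read x → write y, move R, go to q0
q0 | _y[x]xxyyy   read x → write y, move R, go to q0
q0 | _yy[x]xyyy   read x → write y, move R, go to q0
q0 | _yyy[x]yyy   read x → write y, move R, go to q0
q0 | _yyyy[y]yy   read y → write z, move L, go to q1
q1 | _yyy[y]zyy   read y → write _, move L, go to q0
q0 | _yy[y]_zyy   read y → write z, move L, go to q1
q1 | _y[y]z_zyy   read y → write _, move L, go to q0
q0 | _[y]_z_zyy   read y → write z, move L, go to q1
q1 | [_]z_z_zyy   read _ → write x, move R, go to q0
q0 | x[z]_z_zyy   read z → write _, move L, go to q1
q1 | [x]__z_zyy   read x → write x, move R, go to q1
q1 | x[_]_z_zyy   read _ → write x, move R, go to q0
q0 | xx[_]z_zyy
The non-blank tape span at halt is xx_z_zyy.

xx_z_zyy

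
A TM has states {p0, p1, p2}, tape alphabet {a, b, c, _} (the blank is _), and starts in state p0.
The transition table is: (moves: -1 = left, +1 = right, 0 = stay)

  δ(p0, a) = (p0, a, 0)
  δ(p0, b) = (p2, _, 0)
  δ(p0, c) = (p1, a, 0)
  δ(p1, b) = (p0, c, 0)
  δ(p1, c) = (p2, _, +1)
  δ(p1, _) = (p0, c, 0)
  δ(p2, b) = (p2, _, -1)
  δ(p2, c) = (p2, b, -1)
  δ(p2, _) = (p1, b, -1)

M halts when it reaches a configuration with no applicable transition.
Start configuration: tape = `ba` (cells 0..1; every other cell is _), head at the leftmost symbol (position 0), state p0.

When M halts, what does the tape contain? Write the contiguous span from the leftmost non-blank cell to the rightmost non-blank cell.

aba

state=p0 head=0 tape=_[b]a   (p0,b)→(p2,_,0)
state=p2 head=0 tape=_[_]a   (p2,_)→(p1,b,-1)
state=p1 head=-1 tape=[_]ba   (p1,_)→(p0,c,0)
state=p0 head=-1 tape=[c]ba   (p0,c)→(p1,a,0)
state=p1 head=-1 tape=[a]ba
The non-blank tape span at halt is aba.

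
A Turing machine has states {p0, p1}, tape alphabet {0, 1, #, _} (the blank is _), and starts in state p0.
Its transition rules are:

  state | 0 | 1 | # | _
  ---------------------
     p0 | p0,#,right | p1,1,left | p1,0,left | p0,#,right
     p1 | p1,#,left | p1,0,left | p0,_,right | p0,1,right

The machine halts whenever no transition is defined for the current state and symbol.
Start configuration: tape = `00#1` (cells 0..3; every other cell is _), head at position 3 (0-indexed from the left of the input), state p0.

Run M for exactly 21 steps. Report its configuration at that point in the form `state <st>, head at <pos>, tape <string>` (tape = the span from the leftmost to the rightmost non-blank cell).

state p1, head at 2, tape 1#_#_1

state=p0 head=3 tape=__00#[1]   (p0,1)→(p1,1,left)
state=p1 head=2 tape=__00[#]1   (p1,#)→(p0,_,right)
state=p0 head=3 tape=__00_[1]   (p0,1)→(p1,1,left)
state=p1 head=2 tape=__00[_]1   (p1,_)→(p0,1,right)
state=p0 head=3 tape=__001[1]   (p0,1)→(p1,1,left)
state=p1 head=2 tape=__00[1]1   (p1,1)→(p1,0,left)
state=p1 head=1 tape=__0[0]01   (p1,0)→(p1,#,left)
state=p1 head=0 tape=__[0]#01   (p1,0)→(p1,#,left)
state=p1 head=-1 tape=_[_]##01   (p1,_)→(p0,1,right)
state=p0 head=0 tape=_1[#]#01   (p0,#)→(p1,0,left)
state=p1 head=-1 tape=_[1]0#01   (p1,1)→(p1,0,left)
state=p1 head=-2 tape=[_]00#01   (p1,_)→(p0,1,right)
state=p0 head=-1 tape=1[0]0#01   (p0,0)→(p0,#,right)
state=p0 head=0 tape=1#[0]#01   (p0,0)→(p0,#,right)
state=p0 head=1 tape=1##[#]01   (p0,#)→(p1,0,left)
state=p1 head=0 tape=1#[#]001   (p1,#)→(p0,_,right)
state=p0 head=1 tape=1#_[0]01   (p0,0)→(p0,#,right)
state=p0 head=2 tape=1#_#[0]1   (p0,0)→(p0,#,right)
state=p0 head=3 tape=1#_##[1]   (p0,1)→(p1,1,left)
state=p1 head=2 tape=1#_#[#]1   (p1,#)→(p0,_,right)
state=p0 head=3 tape=1#_#_[1]   (p0,1)→(p1,1,left)
state=p1 head=2 tape=1#_#[_]1
After 21 steps: state p1, head at 2, tape 1#_#_1.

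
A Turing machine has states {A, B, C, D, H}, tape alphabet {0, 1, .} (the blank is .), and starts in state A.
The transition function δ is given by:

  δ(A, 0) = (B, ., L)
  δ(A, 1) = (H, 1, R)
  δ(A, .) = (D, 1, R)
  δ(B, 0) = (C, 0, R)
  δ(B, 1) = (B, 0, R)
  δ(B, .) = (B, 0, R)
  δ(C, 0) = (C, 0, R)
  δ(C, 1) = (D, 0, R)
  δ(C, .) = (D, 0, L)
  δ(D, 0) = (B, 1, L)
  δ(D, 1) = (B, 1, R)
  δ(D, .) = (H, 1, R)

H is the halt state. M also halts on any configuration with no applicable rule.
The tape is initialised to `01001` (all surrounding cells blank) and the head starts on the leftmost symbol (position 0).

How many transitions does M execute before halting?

A | .[0]1001..   read 0 → write ., move L, go to B
B | [.].1001..   read . → write 0, move R, go to B
B | 0[.]1001..   read . → write 0, move R, go to B
B | 00[1]001..   read 1 → write 0, move R, go to B
B | 000[0]01..   read 0 → write 0, move R, go to C
C | 0000[0]1..   read 0 → write 0, move R, go to C
C | 00000[1]..   read 1 → write 0, move R, go to D
D | 000000[.].   read . → write 1, move R, go to H
H | 0000001[.]
M halts after 8 transitions.

8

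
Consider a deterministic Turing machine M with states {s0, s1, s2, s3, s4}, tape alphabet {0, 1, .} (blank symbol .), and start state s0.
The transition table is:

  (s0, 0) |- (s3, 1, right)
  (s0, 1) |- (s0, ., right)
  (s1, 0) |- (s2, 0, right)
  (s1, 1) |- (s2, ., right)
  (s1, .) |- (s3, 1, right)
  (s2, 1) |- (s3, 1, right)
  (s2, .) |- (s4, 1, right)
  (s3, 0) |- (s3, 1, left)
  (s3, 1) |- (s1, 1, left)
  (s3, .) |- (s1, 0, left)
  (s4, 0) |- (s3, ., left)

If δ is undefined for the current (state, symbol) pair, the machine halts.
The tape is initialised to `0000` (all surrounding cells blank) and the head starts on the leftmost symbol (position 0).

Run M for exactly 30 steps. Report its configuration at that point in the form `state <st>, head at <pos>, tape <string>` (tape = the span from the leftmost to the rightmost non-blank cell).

state s2, head at 4, tape 0

state=s0 head=0 tape=.[0]000.   (s0,0)→(s3,1,right)
state=s3 head=1 tape=.1[0]00.   (s3,0)→(s3,1,left)
state=s3 head=0 tape=.[1]100.   (s3,1)→(s1,1,left)
state=s1 head=-1 tape=[.]1100.   (s1,.)→(s3,1,right)
state=s3 head=0 tape=1[1]100.   (s3,1)→(s1,1,left)
state=s1 head=-1 tape=[1]1100.   (s1,1)→(s2,.,right)
state=s2 head=0 tape=.[1]100.   (s2,1)→(s3,1,right)
state=s3 head=1 tape=.1[1]00.   (s3,1)→(s1,1,left)
state=s1 head=0 tape=.[1]100.   (s1,1)→(s2,.,right)
state=s2 head=1 tape=..[1]00.   (s2,1)→(s3,1,right)
state=s3 head=2 tape=..1[0]0.   (s3,0)→(s3,1,left)
state=s3 head=1 tape=..[1]10.   (s3,1)→(s1,1,left)
state=s1 head=0 tape=.[.]110.   (s1,.)→(s3,1,right)
state=s3 head=1 tape=.1[1]10.   (s3,1)→(s1,1,left)
state=s1 head=0 tape=.[1]110.   (s1,1)→(s2,.,right)
state=s2 head=1 tape=..[1]10.   (s2,1)→(s3,1,right)
state=s3 head=2 tape=..1[1]0.   (s3,1)→(s1,1,left)
state=s1 head=1 tape=..[1]10.   (s1,1)→(s2,.,right)
state=s2 head=2 tape=...[1]0.   (s2,1)→(s3,1,right)
state=s3 head=3 tape=...1[0].   (s3,0)→(s3,1,left)
state=s3 head=2 tape=...[1]1.   (s3,1)→(s1,1,left)
state=s1 head=1 tape=..[.]11.   (s1,.)→(s3,1,right)
state=s3 head=2 tape=..1[1]1.   (s3,1)→(s1,1,left)
state=s1 head=1 tape=..[1]11.   (s1,1)→(s2,.,right)
state=s2 head=2 tape=...[1]1.   (s2,1)→(s3,1,right)
state=s3 head=3 tape=...1[1].   (s3,1)→(s1,1,left)
state=s1 head=2 tape=...[1]1.   (s1,1)→(s2,.,right)
state=s2 head=3 tape=....[1].   (s2,1)→(s3,1,right)
state=s3 head=4 tape=....1[.]   (s3,.)→(s1,0,left)
state=s1 head=3 tape=....[1]0   (s1,1)→(s2,.,right)
state=s2 head=4 tape=.....[0]
After 30 steps: state s2, head at 4, tape 0.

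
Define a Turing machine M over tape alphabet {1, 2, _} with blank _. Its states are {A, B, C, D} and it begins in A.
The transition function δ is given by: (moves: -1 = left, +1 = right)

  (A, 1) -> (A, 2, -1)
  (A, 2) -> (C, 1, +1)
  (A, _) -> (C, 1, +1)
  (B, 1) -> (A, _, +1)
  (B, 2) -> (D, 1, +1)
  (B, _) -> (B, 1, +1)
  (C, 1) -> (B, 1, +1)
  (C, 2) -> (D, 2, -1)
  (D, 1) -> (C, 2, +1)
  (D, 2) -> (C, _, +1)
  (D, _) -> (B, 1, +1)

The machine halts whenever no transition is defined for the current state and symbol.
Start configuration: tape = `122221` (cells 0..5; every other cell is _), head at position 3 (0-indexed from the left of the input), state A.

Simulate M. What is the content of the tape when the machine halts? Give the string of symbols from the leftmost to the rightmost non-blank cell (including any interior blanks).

122112

A | 122[2]21_   read 2 → write 1, move +1, go to C
C | 1221[2]1_   read 2 → write 2, move -1, go to D
D | 122[1]21_   read 1 → write 2, move +1, go to C
C | 1222[2]1_   read 2 → write 2, move -1, go to D
D | 122[2]21_   read 2 → write _, move +1, go to C
C | 122_[2]1_   read 2 → write 2, move -1, go to D
D | 122[_]21_   read _ → write 1, move +1, go to B
B | 1221[2]1_   read 2 → write 1, move +1, go to D
D | 12211[1]_   read 1 → write 2, move +1, go to C
C | 122112[_]
The non-blank tape span at halt is 122112.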